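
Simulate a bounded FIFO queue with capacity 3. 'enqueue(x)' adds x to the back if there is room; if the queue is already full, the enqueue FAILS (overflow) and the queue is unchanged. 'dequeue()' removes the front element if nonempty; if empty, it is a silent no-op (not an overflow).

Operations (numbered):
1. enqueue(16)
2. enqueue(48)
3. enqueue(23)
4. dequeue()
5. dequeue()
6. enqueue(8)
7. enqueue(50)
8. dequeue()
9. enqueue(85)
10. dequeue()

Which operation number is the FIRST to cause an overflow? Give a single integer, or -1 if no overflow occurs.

Answer: -1

Derivation:
1. enqueue(16): size=1
2. enqueue(48): size=2
3. enqueue(23): size=3
4. dequeue(): size=2
5. dequeue(): size=1
6. enqueue(8): size=2
7. enqueue(50): size=3
8. dequeue(): size=2
9. enqueue(85): size=3
10. dequeue(): size=2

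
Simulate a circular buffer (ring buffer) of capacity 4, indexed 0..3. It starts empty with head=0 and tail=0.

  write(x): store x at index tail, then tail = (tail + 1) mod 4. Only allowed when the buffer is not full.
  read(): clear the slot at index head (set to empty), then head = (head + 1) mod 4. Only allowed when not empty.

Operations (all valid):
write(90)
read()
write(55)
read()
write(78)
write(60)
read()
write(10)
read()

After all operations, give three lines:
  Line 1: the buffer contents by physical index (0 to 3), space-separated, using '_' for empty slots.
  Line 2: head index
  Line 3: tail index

Answer: 10 _ _ _
0
1

Derivation:
write(90): buf=[90 _ _ _], head=0, tail=1, size=1
read(): buf=[_ _ _ _], head=1, tail=1, size=0
write(55): buf=[_ 55 _ _], head=1, tail=2, size=1
read(): buf=[_ _ _ _], head=2, tail=2, size=0
write(78): buf=[_ _ 78 _], head=2, tail=3, size=1
write(60): buf=[_ _ 78 60], head=2, tail=0, size=2
read(): buf=[_ _ _ 60], head=3, tail=0, size=1
write(10): buf=[10 _ _ 60], head=3, tail=1, size=2
read(): buf=[10 _ _ _], head=0, tail=1, size=1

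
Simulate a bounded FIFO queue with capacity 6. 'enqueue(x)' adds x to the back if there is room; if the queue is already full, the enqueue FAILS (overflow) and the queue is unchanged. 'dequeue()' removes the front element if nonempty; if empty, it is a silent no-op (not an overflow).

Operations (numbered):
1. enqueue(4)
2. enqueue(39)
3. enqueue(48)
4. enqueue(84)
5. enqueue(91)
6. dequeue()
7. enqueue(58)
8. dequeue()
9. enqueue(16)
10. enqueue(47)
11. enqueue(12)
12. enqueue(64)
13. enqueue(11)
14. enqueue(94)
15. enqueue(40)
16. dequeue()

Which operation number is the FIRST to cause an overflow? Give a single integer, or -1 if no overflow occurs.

Answer: 11

Derivation:
1. enqueue(4): size=1
2. enqueue(39): size=2
3. enqueue(48): size=3
4. enqueue(84): size=4
5. enqueue(91): size=5
6. dequeue(): size=4
7. enqueue(58): size=5
8. dequeue(): size=4
9. enqueue(16): size=5
10. enqueue(47): size=6
11. enqueue(12): size=6=cap → OVERFLOW (fail)
12. enqueue(64): size=6=cap → OVERFLOW (fail)
13. enqueue(11): size=6=cap → OVERFLOW (fail)
14. enqueue(94): size=6=cap → OVERFLOW (fail)
15. enqueue(40): size=6=cap → OVERFLOW (fail)
16. dequeue(): size=5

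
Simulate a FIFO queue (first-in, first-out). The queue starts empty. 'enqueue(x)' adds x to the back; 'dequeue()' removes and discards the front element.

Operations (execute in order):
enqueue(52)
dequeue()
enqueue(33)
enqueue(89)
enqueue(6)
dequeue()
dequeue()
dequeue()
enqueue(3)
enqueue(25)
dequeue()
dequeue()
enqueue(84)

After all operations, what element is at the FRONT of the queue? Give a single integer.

enqueue(52): queue = [52]
dequeue(): queue = []
enqueue(33): queue = [33]
enqueue(89): queue = [33, 89]
enqueue(6): queue = [33, 89, 6]
dequeue(): queue = [89, 6]
dequeue(): queue = [6]
dequeue(): queue = []
enqueue(3): queue = [3]
enqueue(25): queue = [3, 25]
dequeue(): queue = [25]
dequeue(): queue = []
enqueue(84): queue = [84]

Answer: 84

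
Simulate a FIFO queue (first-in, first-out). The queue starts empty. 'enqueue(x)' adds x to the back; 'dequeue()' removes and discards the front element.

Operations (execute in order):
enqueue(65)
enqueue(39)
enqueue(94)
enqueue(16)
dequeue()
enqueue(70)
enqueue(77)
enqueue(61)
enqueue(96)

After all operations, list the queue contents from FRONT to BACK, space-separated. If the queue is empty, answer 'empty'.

Answer: 39 94 16 70 77 61 96

Derivation:
enqueue(65): [65]
enqueue(39): [65, 39]
enqueue(94): [65, 39, 94]
enqueue(16): [65, 39, 94, 16]
dequeue(): [39, 94, 16]
enqueue(70): [39, 94, 16, 70]
enqueue(77): [39, 94, 16, 70, 77]
enqueue(61): [39, 94, 16, 70, 77, 61]
enqueue(96): [39, 94, 16, 70, 77, 61, 96]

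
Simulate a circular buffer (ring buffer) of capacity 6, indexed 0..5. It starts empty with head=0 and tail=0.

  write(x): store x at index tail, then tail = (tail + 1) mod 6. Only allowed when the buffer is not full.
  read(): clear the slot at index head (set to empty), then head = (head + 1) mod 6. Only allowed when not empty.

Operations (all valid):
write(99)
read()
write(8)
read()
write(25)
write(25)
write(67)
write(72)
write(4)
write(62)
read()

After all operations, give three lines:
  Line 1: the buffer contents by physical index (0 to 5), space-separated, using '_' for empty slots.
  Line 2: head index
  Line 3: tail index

write(99): buf=[99 _ _ _ _ _], head=0, tail=1, size=1
read(): buf=[_ _ _ _ _ _], head=1, tail=1, size=0
write(8): buf=[_ 8 _ _ _ _], head=1, tail=2, size=1
read(): buf=[_ _ _ _ _ _], head=2, tail=2, size=0
write(25): buf=[_ _ 25 _ _ _], head=2, tail=3, size=1
write(25): buf=[_ _ 25 25 _ _], head=2, tail=4, size=2
write(67): buf=[_ _ 25 25 67 _], head=2, tail=5, size=3
write(72): buf=[_ _ 25 25 67 72], head=2, tail=0, size=4
write(4): buf=[4 _ 25 25 67 72], head=2, tail=1, size=5
write(62): buf=[4 62 25 25 67 72], head=2, tail=2, size=6
read(): buf=[4 62 _ 25 67 72], head=3, tail=2, size=5

Answer: 4 62 _ 25 67 72
3
2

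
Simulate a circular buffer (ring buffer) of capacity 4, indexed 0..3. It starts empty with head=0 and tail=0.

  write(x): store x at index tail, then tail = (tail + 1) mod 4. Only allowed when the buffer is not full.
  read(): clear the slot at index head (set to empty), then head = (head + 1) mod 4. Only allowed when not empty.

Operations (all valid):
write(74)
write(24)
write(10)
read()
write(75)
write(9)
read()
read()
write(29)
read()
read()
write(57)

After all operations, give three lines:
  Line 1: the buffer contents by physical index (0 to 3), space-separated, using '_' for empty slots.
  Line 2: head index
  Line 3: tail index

write(74): buf=[74 _ _ _], head=0, tail=1, size=1
write(24): buf=[74 24 _ _], head=0, tail=2, size=2
write(10): buf=[74 24 10 _], head=0, tail=3, size=3
read(): buf=[_ 24 10 _], head=1, tail=3, size=2
write(75): buf=[_ 24 10 75], head=1, tail=0, size=3
write(9): buf=[9 24 10 75], head=1, tail=1, size=4
read(): buf=[9 _ 10 75], head=2, tail=1, size=3
read(): buf=[9 _ _ 75], head=3, tail=1, size=2
write(29): buf=[9 29 _ 75], head=3, tail=2, size=3
read(): buf=[9 29 _ _], head=0, tail=2, size=2
read(): buf=[_ 29 _ _], head=1, tail=2, size=1
write(57): buf=[_ 29 57 _], head=1, tail=3, size=2

Answer: _ 29 57 _
1
3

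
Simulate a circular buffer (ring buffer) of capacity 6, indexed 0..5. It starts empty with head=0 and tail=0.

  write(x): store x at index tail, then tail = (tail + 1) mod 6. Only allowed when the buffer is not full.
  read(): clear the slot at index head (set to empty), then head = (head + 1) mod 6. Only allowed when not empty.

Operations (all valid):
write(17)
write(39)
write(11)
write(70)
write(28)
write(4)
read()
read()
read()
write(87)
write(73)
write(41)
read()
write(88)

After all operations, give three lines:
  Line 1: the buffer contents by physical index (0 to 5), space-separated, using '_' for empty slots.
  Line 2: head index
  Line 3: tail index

write(17): buf=[17 _ _ _ _ _], head=0, tail=1, size=1
write(39): buf=[17 39 _ _ _ _], head=0, tail=2, size=2
write(11): buf=[17 39 11 _ _ _], head=0, tail=3, size=3
write(70): buf=[17 39 11 70 _ _], head=0, tail=4, size=4
write(28): buf=[17 39 11 70 28 _], head=0, tail=5, size=5
write(4): buf=[17 39 11 70 28 4], head=0, tail=0, size=6
read(): buf=[_ 39 11 70 28 4], head=1, tail=0, size=5
read(): buf=[_ _ 11 70 28 4], head=2, tail=0, size=4
read(): buf=[_ _ _ 70 28 4], head=3, tail=0, size=3
write(87): buf=[87 _ _ 70 28 4], head=3, tail=1, size=4
write(73): buf=[87 73 _ 70 28 4], head=3, tail=2, size=5
write(41): buf=[87 73 41 70 28 4], head=3, tail=3, size=6
read(): buf=[87 73 41 _ 28 4], head=4, tail=3, size=5
write(88): buf=[87 73 41 88 28 4], head=4, tail=4, size=6

Answer: 87 73 41 88 28 4
4
4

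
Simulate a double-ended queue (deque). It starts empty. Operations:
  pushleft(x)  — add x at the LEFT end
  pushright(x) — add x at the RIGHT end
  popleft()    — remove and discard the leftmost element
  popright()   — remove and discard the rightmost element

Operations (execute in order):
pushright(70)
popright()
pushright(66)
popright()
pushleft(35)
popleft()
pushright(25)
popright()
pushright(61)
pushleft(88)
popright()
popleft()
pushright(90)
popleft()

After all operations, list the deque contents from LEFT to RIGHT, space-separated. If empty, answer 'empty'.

Answer: empty

Derivation:
pushright(70): [70]
popright(): []
pushright(66): [66]
popright(): []
pushleft(35): [35]
popleft(): []
pushright(25): [25]
popright(): []
pushright(61): [61]
pushleft(88): [88, 61]
popright(): [88]
popleft(): []
pushright(90): [90]
popleft(): []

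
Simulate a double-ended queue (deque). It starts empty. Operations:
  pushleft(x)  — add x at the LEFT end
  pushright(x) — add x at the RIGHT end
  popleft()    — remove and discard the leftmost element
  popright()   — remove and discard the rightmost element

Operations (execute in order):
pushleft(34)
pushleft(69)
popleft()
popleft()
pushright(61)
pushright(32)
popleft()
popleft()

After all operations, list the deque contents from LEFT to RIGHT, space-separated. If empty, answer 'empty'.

pushleft(34): [34]
pushleft(69): [69, 34]
popleft(): [34]
popleft(): []
pushright(61): [61]
pushright(32): [61, 32]
popleft(): [32]
popleft(): []

Answer: empty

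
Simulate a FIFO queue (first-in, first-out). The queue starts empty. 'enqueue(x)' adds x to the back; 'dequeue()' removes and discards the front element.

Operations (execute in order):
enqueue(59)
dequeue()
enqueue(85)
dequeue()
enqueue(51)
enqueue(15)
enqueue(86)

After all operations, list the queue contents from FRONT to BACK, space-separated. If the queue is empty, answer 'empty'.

Answer: 51 15 86

Derivation:
enqueue(59): [59]
dequeue(): []
enqueue(85): [85]
dequeue(): []
enqueue(51): [51]
enqueue(15): [51, 15]
enqueue(86): [51, 15, 86]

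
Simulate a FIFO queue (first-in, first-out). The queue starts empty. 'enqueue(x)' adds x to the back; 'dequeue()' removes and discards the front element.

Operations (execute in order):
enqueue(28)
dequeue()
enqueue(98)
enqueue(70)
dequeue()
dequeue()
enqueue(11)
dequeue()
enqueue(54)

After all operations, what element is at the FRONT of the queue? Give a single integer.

enqueue(28): queue = [28]
dequeue(): queue = []
enqueue(98): queue = [98]
enqueue(70): queue = [98, 70]
dequeue(): queue = [70]
dequeue(): queue = []
enqueue(11): queue = [11]
dequeue(): queue = []
enqueue(54): queue = [54]

Answer: 54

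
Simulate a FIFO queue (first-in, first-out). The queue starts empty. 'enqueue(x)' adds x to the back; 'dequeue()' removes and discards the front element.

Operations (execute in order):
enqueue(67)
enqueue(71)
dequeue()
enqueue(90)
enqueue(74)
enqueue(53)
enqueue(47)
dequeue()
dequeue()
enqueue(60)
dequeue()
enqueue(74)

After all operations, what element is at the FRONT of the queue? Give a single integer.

enqueue(67): queue = [67]
enqueue(71): queue = [67, 71]
dequeue(): queue = [71]
enqueue(90): queue = [71, 90]
enqueue(74): queue = [71, 90, 74]
enqueue(53): queue = [71, 90, 74, 53]
enqueue(47): queue = [71, 90, 74, 53, 47]
dequeue(): queue = [90, 74, 53, 47]
dequeue(): queue = [74, 53, 47]
enqueue(60): queue = [74, 53, 47, 60]
dequeue(): queue = [53, 47, 60]
enqueue(74): queue = [53, 47, 60, 74]

Answer: 53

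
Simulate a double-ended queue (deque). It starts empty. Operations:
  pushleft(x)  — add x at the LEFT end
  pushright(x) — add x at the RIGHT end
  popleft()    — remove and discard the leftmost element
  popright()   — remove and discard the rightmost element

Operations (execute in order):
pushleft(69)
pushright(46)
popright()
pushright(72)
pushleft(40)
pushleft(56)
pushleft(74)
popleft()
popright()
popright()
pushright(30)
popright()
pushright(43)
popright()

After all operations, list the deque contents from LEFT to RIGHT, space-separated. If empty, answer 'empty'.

Answer: 56 40

Derivation:
pushleft(69): [69]
pushright(46): [69, 46]
popright(): [69]
pushright(72): [69, 72]
pushleft(40): [40, 69, 72]
pushleft(56): [56, 40, 69, 72]
pushleft(74): [74, 56, 40, 69, 72]
popleft(): [56, 40, 69, 72]
popright(): [56, 40, 69]
popright(): [56, 40]
pushright(30): [56, 40, 30]
popright(): [56, 40]
pushright(43): [56, 40, 43]
popright(): [56, 40]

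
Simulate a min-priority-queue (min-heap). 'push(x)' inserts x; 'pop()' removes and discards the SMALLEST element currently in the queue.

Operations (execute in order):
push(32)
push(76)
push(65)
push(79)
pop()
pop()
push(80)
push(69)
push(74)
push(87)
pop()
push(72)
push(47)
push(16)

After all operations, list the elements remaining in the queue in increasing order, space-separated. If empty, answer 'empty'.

Answer: 16 47 72 74 76 79 80 87

Derivation:
push(32): heap contents = [32]
push(76): heap contents = [32, 76]
push(65): heap contents = [32, 65, 76]
push(79): heap contents = [32, 65, 76, 79]
pop() → 32: heap contents = [65, 76, 79]
pop() → 65: heap contents = [76, 79]
push(80): heap contents = [76, 79, 80]
push(69): heap contents = [69, 76, 79, 80]
push(74): heap contents = [69, 74, 76, 79, 80]
push(87): heap contents = [69, 74, 76, 79, 80, 87]
pop() → 69: heap contents = [74, 76, 79, 80, 87]
push(72): heap contents = [72, 74, 76, 79, 80, 87]
push(47): heap contents = [47, 72, 74, 76, 79, 80, 87]
push(16): heap contents = [16, 47, 72, 74, 76, 79, 80, 87]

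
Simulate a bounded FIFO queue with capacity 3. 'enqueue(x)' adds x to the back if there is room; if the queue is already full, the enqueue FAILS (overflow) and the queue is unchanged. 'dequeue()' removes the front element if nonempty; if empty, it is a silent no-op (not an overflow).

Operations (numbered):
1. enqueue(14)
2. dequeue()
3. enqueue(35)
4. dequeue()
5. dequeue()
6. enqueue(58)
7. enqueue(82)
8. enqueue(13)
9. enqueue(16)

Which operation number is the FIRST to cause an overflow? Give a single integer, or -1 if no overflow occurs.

Answer: 9

Derivation:
1. enqueue(14): size=1
2. dequeue(): size=0
3. enqueue(35): size=1
4. dequeue(): size=0
5. dequeue(): empty, no-op, size=0
6. enqueue(58): size=1
7. enqueue(82): size=2
8. enqueue(13): size=3
9. enqueue(16): size=3=cap → OVERFLOW (fail)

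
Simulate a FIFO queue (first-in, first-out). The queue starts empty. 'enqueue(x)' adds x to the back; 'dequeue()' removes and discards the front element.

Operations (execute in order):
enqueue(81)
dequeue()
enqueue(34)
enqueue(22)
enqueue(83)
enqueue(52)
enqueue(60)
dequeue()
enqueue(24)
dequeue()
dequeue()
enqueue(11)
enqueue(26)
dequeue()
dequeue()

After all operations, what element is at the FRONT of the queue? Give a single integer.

enqueue(81): queue = [81]
dequeue(): queue = []
enqueue(34): queue = [34]
enqueue(22): queue = [34, 22]
enqueue(83): queue = [34, 22, 83]
enqueue(52): queue = [34, 22, 83, 52]
enqueue(60): queue = [34, 22, 83, 52, 60]
dequeue(): queue = [22, 83, 52, 60]
enqueue(24): queue = [22, 83, 52, 60, 24]
dequeue(): queue = [83, 52, 60, 24]
dequeue(): queue = [52, 60, 24]
enqueue(11): queue = [52, 60, 24, 11]
enqueue(26): queue = [52, 60, 24, 11, 26]
dequeue(): queue = [60, 24, 11, 26]
dequeue(): queue = [24, 11, 26]

Answer: 24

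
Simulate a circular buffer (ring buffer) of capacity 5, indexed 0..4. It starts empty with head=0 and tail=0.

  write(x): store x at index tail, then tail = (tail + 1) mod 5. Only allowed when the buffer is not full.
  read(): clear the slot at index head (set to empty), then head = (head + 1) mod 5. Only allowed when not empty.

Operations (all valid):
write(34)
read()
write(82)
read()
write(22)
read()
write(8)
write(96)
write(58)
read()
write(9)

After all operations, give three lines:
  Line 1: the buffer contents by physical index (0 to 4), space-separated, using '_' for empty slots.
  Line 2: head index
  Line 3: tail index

write(34): buf=[34 _ _ _ _], head=0, tail=1, size=1
read(): buf=[_ _ _ _ _], head=1, tail=1, size=0
write(82): buf=[_ 82 _ _ _], head=1, tail=2, size=1
read(): buf=[_ _ _ _ _], head=2, tail=2, size=0
write(22): buf=[_ _ 22 _ _], head=2, tail=3, size=1
read(): buf=[_ _ _ _ _], head=3, tail=3, size=0
write(8): buf=[_ _ _ 8 _], head=3, tail=4, size=1
write(96): buf=[_ _ _ 8 96], head=3, tail=0, size=2
write(58): buf=[58 _ _ 8 96], head=3, tail=1, size=3
read(): buf=[58 _ _ _ 96], head=4, tail=1, size=2
write(9): buf=[58 9 _ _ 96], head=4, tail=2, size=3

Answer: 58 9 _ _ 96
4
2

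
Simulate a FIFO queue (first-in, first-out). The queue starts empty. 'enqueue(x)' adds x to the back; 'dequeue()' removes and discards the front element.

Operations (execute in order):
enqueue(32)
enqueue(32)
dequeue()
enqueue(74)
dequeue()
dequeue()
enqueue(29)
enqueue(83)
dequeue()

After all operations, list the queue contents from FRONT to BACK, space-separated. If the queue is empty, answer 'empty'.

enqueue(32): [32]
enqueue(32): [32, 32]
dequeue(): [32]
enqueue(74): [32, 74]
dequeue(): [74]
dequeue(): []
enqueue(29): [29]
enqueue(83): [29, 83]
dequeue(): [83]

Answer: 83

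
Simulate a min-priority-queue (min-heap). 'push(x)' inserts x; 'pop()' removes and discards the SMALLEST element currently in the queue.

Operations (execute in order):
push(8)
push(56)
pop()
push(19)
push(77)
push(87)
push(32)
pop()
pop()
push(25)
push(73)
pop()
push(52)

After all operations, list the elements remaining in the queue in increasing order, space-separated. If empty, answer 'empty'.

Answer: 52 56 73 77 87

Derivation:
push(8): heap contents = [8]
push(56): heap contents = [8, 56]
pop() → 8: heap contents = [56]
push(19): heap contents = [19, 56]
push(77): heap contents = [19, 56, 77]
push(87): heap contents = [19, 56, 77, 87]
push(32): heap contents = [19, 32, 56, 77, 87]
pop() → 19: heap contents = [32, 56, 77, 87]
pop() → 32: heap contents = [56, 77, 87]
push(25): heap contents = [25, 56, 77, 87]
push(73): heap contents = [25, 56, 73, 77, 87]
pop() → 25: heap contents = [56, 73, 77, 87]
push(52): heap contents = [52, 56, 73, 77, 87]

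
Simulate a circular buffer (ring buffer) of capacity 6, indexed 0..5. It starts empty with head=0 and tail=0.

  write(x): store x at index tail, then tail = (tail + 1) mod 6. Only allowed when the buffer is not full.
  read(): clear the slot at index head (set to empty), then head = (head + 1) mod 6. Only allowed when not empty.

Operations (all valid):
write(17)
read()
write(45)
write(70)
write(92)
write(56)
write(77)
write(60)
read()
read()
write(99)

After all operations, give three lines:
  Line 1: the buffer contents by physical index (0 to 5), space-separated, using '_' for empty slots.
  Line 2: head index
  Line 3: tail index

Answer: 60 99 _ 92 56 77
3
2

Derivation:
write(17): buf=[17 _ _ _ _ _], head=0, tail=1, size=1
read(): buf=[_ _ _ _ _ _], head=1, tail=1, size=0
write(45): buf=[_ 45 _ _ _ _], head=1, tail=2, size=1
write(70): buf=[_ 45 70 _ _ _], head=1, tail=3, size=2
write(92): buf=[_ 45 70 92 _ _], head=1, tail=4, size=3
write(56): buf=[_ 45 70 92 56 _], head=1, tail=5, size=4
write(77): buf=[_ 45 70 92 56 77], head=1, tail=0, size=5
write(60): buf=[60 45 70 92 56 77], head=1, tail=1, size=6
read(): buf=[60 _ 70 92 56 77], head=2, tail=1, size=5
read(): buf=[60 _ _ 92 56 77], head=3, tail=1, size=4
write(99): buf=[60 99 _ 92 56 77], head=3, tail=2, size=5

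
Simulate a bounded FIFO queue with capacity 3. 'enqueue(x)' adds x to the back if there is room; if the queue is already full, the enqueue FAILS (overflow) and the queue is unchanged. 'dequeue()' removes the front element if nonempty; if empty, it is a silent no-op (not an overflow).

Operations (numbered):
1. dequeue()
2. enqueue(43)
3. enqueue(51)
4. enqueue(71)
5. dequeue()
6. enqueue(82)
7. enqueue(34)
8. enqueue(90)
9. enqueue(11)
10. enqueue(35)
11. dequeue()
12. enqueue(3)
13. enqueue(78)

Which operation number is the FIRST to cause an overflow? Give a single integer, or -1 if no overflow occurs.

Answer: 7

Derivation:
1. dequeue(): empty, no-op, size=0
2. enqueue(43): size=1
3. enqueue(51): size=2
4. enqueue(71): size=3
5. dequeue(): size=2
6. enqueue(82): size=3
7. enqueue(34): size=3=cap → OVERFLOW (fail)
8. enqueue(90): size=3=cap → OVERFLOW (fail)
9. enqueue(11): size=3=cap → OVERFLOW (fail)
10. enqueue(35): size=3=cap → OVERFLOW (fail)
11. dequeue(): size=2
12. enqueue(3): size=3
13. enqueue(78): size=3=cap → OVERFLOW (fail)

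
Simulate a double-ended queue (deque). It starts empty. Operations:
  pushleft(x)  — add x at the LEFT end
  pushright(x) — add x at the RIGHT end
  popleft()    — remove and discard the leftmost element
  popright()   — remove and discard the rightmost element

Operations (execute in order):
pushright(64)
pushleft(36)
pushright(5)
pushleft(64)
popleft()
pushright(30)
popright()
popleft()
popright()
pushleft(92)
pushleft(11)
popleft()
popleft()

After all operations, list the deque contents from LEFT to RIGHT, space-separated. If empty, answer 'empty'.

pushright(64): [64]
pushleft(36): [36, 64]
pushright(5): [36, 64, 5]
pushleft(64): [64, 36, 64, 5]
popleft(): [36, 64, 5]
pushright(30): [36, 64, 5, 30]
popright(): [36, 64, 5]
popleft(): [64, 5]
popright(): [64]
pushleft(92): [92, 64]
pushleft(11): [11, 92, 64]
popleft(): [92, 64]
popleft(): [64]

Answer: 64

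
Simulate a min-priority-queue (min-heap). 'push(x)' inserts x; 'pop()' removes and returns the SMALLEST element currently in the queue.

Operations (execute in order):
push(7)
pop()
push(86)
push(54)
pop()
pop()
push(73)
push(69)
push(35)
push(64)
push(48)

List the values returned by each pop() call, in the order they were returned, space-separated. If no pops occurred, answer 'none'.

push(7): heap contents = [7]
pop() → 7: heap contents = []
push(86): heap contents = [86]
push(54): heap contents = [54, 86]
pop() → 54: heap contents = [86]
pop() → 86: heap contents = []
push(73): heap contents = [73]
push(69): heap contents = [69, 73]
push(35): heap contents = [35, 69, 73]
push(64): heap contents = [35, 64, 69, 73]
push(48): heap contents = [35, 48, 64, 69, 73]

Answer: 7 54 86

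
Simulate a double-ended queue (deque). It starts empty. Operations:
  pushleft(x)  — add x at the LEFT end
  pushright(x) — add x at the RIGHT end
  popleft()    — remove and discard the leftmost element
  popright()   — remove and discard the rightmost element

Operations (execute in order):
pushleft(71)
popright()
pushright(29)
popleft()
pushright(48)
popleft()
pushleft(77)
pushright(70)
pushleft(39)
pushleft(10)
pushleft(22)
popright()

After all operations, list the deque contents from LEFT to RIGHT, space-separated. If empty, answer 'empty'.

Answer: 22 10 39 77

Derivation:
pushleft(71): [71]
popright(): []
pushright(29): [29]
popleft(): []
pushright(48): [48]
popleft(): []
pushleft(77): [77]
pushright(70): [77, 70]
pushleft(39): [39, 77, 70]
pushleft(10): [10, 39, 77, 70]
pushleft(22): [22, 10, 39, 77, 70]
popright(): [22, 10, 39, 77]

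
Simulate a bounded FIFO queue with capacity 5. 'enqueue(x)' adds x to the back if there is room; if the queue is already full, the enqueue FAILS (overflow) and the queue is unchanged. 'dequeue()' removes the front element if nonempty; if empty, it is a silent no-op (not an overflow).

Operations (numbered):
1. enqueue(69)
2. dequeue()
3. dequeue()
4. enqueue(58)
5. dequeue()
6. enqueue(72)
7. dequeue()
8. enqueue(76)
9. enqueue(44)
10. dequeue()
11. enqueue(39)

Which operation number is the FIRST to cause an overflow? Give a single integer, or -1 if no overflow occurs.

Answer: -1

Derivation:
1. enqueue(69): size=1
2. dequeue(): size=0
3. dequeue(): empty, no-op, size=0
4. enqueue(58): size=1
5. dequeue(): size=0
6. enqueue(72): size=1
7. dequeue(): size=0
8. enqueue(76): size=1
9. enqueue(44): size=2
10. dequeue(): size=1
11. enqueue(39): size=2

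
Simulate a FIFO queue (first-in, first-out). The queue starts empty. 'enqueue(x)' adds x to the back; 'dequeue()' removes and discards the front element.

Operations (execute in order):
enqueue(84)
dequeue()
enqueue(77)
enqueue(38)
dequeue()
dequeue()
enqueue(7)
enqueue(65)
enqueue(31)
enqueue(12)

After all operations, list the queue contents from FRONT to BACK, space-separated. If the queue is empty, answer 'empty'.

enqueue(84): [84]
dequeue(): []
enqueue(77): [77]
enqueue(38): [77, 38]
dequeue(): [38]
dequeue(): []
enqueue(7): [7]
enqueue(65): [7, 65]
enqueue(31): [7, 65, 31]
enqueue(12): [7, 65, 31, 12]

Answer: 7 65 31 12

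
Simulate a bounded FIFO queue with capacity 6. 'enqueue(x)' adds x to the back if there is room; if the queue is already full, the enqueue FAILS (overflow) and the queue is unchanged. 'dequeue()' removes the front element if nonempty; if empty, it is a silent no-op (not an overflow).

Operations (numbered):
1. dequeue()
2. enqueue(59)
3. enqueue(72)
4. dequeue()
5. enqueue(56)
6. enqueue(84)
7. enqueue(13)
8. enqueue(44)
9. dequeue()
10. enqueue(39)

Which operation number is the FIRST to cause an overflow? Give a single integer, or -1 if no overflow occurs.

1. dequeue(): empty, no-op, size=0
2. enqueue(59): size=1
3. enqueue(72): size=2
4. dequeue(): size=1
5. enqueue(56): size=2
6. enqueue(84): size=3
7. enqueue(13): size=4
8. enqueue(44): size=5
9. dequeue(): size=4
10. enqueue(39): size=5

Answer: -1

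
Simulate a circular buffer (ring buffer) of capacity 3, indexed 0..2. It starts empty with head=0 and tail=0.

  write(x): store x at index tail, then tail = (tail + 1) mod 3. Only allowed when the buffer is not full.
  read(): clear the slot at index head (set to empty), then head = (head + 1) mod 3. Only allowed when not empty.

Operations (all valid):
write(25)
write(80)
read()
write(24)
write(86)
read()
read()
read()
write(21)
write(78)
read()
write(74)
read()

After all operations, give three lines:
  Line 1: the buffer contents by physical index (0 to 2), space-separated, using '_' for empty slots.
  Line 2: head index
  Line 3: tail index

Answer: 74 _ _
0
1

Derivation:
write(25): buf=[25 _ _], head=0, tail=1, size=1
write(80): buf=[25 80 _], head=0, tail=2, size=2
read(): buf=[_ 80 _], head=1, tail=2, size=1
write(24): buf=[_ 80 24], head=1, tail=0, size=2
write(86): buf=[86 80 24], head=1, tail=1, size=3
read(): buf=[86 _ 24], head=2, tail=1, size=2
read(): buf=[86 _ _], head=0, tail=1, size=1
read(): buf=[_ _ _], head=1, tail=1, size=0
write(21): buf=[_ 21 _], head=1, tail=2, size=1
write(78): buf=[_ 21 78], head=1, tail=0, size=2
read(): buf=[_ _ 78], head=2, tail=0, size=1
write(74): buf=[74 _ 78], head=2, tail=1, size=2
read(): buf=[74 _ _], head=0, tail=1, size=1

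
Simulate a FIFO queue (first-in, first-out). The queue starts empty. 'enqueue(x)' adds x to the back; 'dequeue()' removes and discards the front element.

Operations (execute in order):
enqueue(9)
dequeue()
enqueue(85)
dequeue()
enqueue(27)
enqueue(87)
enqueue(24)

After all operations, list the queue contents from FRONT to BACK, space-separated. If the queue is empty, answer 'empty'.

enqueue(9): [9]
dequeue(): []
enqueue(85): [85]
dequeue(): []
enqueue(27): [27]
enqueue(87): [27, 87]
enqueue(24): [27, 87, 24]

Answer: 27 87 24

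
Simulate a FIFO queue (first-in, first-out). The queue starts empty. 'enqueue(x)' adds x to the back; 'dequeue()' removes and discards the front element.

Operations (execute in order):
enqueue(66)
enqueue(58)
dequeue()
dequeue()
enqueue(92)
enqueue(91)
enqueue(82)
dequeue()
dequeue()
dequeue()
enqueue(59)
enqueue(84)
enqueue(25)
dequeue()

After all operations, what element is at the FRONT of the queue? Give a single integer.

enqueue(66): queue = [66]
enqueue(58): queue = [66, 58]
dequeue(): queue = [58]
dequeue(): queue = []
enqueue(92): queue = [92]
enqueue(91): queue = [92, 91]
enqueue(82): queue = [92, 91, 82]
dequeue(): queue = [91, 82]
dequeue(): queue = [82]
dequeue(): queue = []
enqueue(59): queue = [59]
enqueue(84): queue = [59, 84]
enqueue(25): queue = [59, 84, 25]
dequeue(): queue = [84, 25]

Answer: 84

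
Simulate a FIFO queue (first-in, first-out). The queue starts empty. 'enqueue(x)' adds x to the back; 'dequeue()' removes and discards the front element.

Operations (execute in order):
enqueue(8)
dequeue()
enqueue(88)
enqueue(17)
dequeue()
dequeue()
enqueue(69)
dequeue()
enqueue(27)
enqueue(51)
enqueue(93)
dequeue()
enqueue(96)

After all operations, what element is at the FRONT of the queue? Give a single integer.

Answer: 51

Derivation:
enqueue(8): queue = [8]
dequeue(): queue = []
enqueue(88): queue = [88]
enqueue(17): queue = [88, 17]
dequeue(): queue = [17]
dequeue(): queue = []
enqueue(69): queue = [69]
dequeue(): queue = []
enqueue(27): queue = [27]
enqueue(51): queue = [27, 51]
enqueue(93): queue = [27, 51, 93]
dequeue(): queue = [51, 93]
enqueue(96): queue = [51, 93, 96]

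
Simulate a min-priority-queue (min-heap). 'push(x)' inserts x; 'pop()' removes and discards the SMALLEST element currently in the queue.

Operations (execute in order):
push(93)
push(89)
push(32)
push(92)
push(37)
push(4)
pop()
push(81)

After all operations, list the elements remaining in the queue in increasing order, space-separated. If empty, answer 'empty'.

push(93): heap contents = [93]
push(89): heap contents = [89, 93]
push(32): heap contents = [32, 89, 93]
push(92): heap contents = [32, 89, 92, 93]
push(37): heap contents = [32, 37, 89, 92, 93]
push(4): heap contents = [4, 32, 37, 89, 92, 93]
pop() → 4: heap contents = [32, 37, 89, 92, 93]
push(81): heap contents = [32, 37, 81, 89, 92, 93]

Answer: 32 37 81 89 92 93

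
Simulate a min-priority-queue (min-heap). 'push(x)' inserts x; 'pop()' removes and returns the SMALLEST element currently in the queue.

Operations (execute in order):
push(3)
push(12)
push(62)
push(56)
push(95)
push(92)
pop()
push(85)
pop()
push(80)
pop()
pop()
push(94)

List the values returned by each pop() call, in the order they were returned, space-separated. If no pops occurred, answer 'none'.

push(3): heap contents = [3]
push(12): heap contents = [3, 12]
push(62): heap contents = [3, 12, 62]
push(56): heap contents = [3, 12, 56, 62]
push(95): heap contents = [3, 12, 56, 62, 95]
push(92): heap contents = [3, 12, 56, 62, 92, 95]
pop() → 3: heap contents = [12, 56, 62, 92, 95]
push(85): heap contents = [12, 56, 62, 85, 92, 95]
pop() → 12: heap contents = [56, 62, 85, 92, 95]
push(80): heap contents = [56, 62, 80, 85, 92, 95]
pop() → 56: heap contents = [62, 80, 85, 92, 95]
pop() → 62: heap contents = [80, 85, 92, 95]
push(94): heap contents = [80, 85, 92, 94, 95]

Answer: 3 12 56 62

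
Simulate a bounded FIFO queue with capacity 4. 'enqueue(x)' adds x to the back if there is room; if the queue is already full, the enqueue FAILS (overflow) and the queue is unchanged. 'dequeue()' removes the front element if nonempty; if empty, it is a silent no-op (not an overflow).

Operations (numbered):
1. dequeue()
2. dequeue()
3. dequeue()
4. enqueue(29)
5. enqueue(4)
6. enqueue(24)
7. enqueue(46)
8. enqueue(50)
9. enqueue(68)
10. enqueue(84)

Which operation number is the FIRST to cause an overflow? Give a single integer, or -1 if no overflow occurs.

1. dequeue(): empty, no-op, size=0
2. dequeue(): empty, no-op, size=0
3. dequeue(): empty, no-op, size=0
4. enqueue(29): size=1
5. enqueue(4): size=2
6. enqueue(24): size=3
7. enqueue(46): size=4
8. enqueue(50): size=4=cap → OVERFLOW (fail)
9. enqueue(68): size=4=cap → OVERFLOW (fail)
10. enqueue(84): size=4=cap → OVERFLOW (fail)

Answer: 8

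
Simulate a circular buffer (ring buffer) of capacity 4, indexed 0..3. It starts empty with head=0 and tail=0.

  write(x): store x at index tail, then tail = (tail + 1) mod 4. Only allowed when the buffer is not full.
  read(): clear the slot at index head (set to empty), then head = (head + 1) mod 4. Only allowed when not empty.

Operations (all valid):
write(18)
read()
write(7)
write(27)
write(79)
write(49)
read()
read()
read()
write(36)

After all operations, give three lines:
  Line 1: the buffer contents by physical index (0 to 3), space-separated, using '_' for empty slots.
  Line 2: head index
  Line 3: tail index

write(18): buf=[18 _ _ _], head=0, tail=1, size=1
read(): buf=[_ _ _ _], head=1, tail=1, size=0
write(7): buf=[_ 7 _ _], head=1, tail=2, size=1
write(27): buf=[_ 7 27 _], head=1, tail=3, size=2
write(79): buf=[_ 7 27 79], head=1, tail=0, size=3
write(49): buf=[49 7 27 79], head=1, tail=1, size=4
read(): buf=[49 _ 27 79], head=2, tail=1, size=3
read(): buf=[49 _ _ 79], head=3, tail=1, size=2
read(): buf=[49 _ _ _], head=0, tail=1, size=1
write(36): buf=[49 36 _ _], head=0, tail=2, size=2

Answer: 49 36 _ _
0
2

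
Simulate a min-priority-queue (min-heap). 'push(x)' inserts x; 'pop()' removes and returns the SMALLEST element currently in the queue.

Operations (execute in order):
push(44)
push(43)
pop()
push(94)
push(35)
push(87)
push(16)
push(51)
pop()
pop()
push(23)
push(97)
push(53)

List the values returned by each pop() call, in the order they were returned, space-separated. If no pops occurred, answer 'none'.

Answer: 43 16 35

Derivation:
push(44): heap contents = [44]
push(43): heap contents = [43, 44]
pop() → 43: heap contents = [44]
push(94): heap contents = [44, 94]
push(35): heap contents = [35, 44, 94]
push(87): heap contents = [35, 44, 87, 94]
push(16): heap contents = [16, 35, 44, 87, 94]
push(51): heap contents = [16, 35, 44, 51, 87, 94]
pop() → 16: heap contents = [35, 44, 51, 87, 94]
pop() → 35: heap contents = [44, 51, 87, 94]
push(23): heap contents = [23, 44, 51, 87, 94]
push(97): heap contents = [23, 44, 51, 87, 94, 97]
push(53): heap contents = [23, 44, 51, 53, 87, 94, 97]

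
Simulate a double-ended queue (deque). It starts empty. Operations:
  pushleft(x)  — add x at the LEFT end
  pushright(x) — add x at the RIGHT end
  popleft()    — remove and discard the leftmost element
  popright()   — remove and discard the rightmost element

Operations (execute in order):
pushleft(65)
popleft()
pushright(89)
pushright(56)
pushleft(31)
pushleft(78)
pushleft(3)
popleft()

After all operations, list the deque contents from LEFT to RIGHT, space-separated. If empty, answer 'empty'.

Answer: 78 31 89 56

Derivation:
pushleft(65): [65]
popleft(): []
pushright(89): [89]
pushright(56): [89, 56]
pushleft(31): [31, 89, 56]
pushleft(78): [78, 31, 89, 56]
pushleft(3): [3, 78, 31, 89, 56]
popleft(): [78, 31, 89, 56]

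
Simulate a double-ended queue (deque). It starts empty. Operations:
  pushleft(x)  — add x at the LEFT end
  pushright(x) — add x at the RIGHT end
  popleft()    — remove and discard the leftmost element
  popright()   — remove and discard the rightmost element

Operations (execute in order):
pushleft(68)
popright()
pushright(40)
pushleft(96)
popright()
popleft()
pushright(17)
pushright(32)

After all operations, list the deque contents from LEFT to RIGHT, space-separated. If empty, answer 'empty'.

pushleft(68): [68]
popright(): []
pushright(40): [40]
pushleft(96): [96, 40]
popright(): [96]
popleft(): []
pushright(17): [17]
pushright(32): [17, 32]

Answer: 17 32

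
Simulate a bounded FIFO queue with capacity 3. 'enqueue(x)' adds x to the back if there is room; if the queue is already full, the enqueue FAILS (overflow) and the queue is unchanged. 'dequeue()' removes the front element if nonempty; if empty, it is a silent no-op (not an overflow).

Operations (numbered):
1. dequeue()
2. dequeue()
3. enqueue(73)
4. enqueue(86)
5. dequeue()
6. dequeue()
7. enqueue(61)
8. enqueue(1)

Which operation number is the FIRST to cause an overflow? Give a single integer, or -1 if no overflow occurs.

Answer: -1

Derivation:
1. dequeue(): empty, no-op, size=0
2. dequeue(): empty, no-op, size=0
3. enqueue(73): size=1
4. enqueue(86): size=2
5. dequeue(): size=1
6. dequeue(): size=0
7. enqueue(61): size=1
8. enqueue(1): size=2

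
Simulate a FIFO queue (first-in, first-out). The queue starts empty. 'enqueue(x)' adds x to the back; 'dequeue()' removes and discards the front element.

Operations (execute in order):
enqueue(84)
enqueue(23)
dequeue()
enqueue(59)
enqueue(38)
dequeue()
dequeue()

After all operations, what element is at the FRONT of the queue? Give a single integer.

Answer: 38

Derivation:
enqueue(84): queue = [84]
enqueue(23): queue = [84, 23]
dequeue(): queue = [23]
enqueue(59): queue = [23, 59]
enqueue(38): queue = [23, 59, 38]
dequeue(): queue = [59, 38]
dequeue(): queue = [38]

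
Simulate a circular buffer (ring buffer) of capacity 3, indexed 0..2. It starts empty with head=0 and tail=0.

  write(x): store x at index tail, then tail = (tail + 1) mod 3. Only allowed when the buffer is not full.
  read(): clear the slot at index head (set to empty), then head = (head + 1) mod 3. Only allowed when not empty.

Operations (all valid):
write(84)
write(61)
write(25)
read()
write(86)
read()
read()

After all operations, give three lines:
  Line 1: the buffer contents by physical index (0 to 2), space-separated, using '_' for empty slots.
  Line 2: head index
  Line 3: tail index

write(84): buf=[84 _ _], head=0, tail=1, size=1
write(61): buf=[84 61 _], head=0, tail=2, size=2
write(25): buf=[84 61 25], head=0, tail=0, size=3
read(): buf=[_ 61 25], head=1, tail=0, size=2
write(86): buf=[86 61 25], head=1, tail=1, size=3
read(): buf=[86 _ 25], head=2, tail=1, size=2
read(): buf=[86 _ _], head=0, tail=1, size=1

Answer: 86 _ _
0
1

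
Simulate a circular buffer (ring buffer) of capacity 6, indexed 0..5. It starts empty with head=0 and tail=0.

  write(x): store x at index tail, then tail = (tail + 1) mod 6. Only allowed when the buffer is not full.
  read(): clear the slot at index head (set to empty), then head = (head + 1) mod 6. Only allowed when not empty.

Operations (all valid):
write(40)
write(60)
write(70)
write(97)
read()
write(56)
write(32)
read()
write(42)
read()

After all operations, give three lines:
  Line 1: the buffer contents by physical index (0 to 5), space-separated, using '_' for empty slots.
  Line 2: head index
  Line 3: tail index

Answer: 42 _ _ 97 56 32
3
1

Derivation:
write(40): buf=[40 _ _ _ _ _], head=0, tail=1, size=1
write(60): buf=[40 60 _ _ _ _], head=0, tail=2, size=2
write(70): buf=[40 60 70 _ _ _], head=0, tail=3, size=3
write(97): buf=[40 60 70 97 _ _], head=0, tail=4, size=4
read(): buf=[_ 60 70 97 _ _], head=1, tail=4, size=3
write(56): buf=[_ 60 70 97 56 _], head=1, tail=5, size=4
write(32): buf=[_ 60 70 97 56 32], head=1, tail=0, size=5
read(): buf=[_ _ 70 97 56 32], head=2, tail=0, size=4
write(42): buf=[42 _ 70 97 56 32], head=2, tail=1, size=5
read(): buf=[42 _ _ 97 56 32], head=3, tail=1, size=4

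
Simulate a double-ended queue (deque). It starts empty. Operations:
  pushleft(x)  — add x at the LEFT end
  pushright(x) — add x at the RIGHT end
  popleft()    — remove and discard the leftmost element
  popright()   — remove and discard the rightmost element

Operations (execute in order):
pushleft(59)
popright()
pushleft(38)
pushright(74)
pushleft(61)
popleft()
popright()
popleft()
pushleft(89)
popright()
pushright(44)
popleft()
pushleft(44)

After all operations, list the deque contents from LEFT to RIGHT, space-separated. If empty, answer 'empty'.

pushleft(59): [59]
popright(): []
pushleft(38): [38]
pushright(74): [38, 74]
pushleft(61): [61, 38, 74]
popleft(): [38, 74]
popright(): [38]
popleft(): []
pushleft(89): [89]
popright(): []
pushright(44): [44]
popleft(): []
pushleft(44): [44]

Answer: 44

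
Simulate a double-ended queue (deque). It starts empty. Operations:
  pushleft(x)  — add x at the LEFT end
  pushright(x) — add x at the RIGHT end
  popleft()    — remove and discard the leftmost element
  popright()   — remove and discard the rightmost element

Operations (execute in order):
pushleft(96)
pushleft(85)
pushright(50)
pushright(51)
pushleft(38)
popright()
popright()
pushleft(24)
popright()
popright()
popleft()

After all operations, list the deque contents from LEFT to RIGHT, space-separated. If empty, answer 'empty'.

Answer: 38

Derivation:
pushleft(96): [96]
pushleft(85): [85, 96]
pushright(50): [85, 96, 50]
pushright(51): [85, 96, 50, 51]
pushleft(38): [38, 85, 96, 50, 51]
popright(): [38, 85, 96, 50]
popright(): [38, 85, 96]
pushleft(24): [24, 38, 85, 96]
popright(): [24, 38, 85]
popright(): [24, 38]
popleft(): [38]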